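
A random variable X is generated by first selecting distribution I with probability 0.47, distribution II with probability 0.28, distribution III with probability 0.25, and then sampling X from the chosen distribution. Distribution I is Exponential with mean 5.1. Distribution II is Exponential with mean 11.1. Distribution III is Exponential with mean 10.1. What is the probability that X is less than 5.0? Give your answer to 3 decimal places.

Conditional on each component, P(X < 5.0): I: 0.624836; II: 0.362659; III: 0.390459.
By total probability, P(X < 5.0) = 0.47·0.624836 + 0.28·0.362659 + 0.25·0.390459 = 0.492832.

0.493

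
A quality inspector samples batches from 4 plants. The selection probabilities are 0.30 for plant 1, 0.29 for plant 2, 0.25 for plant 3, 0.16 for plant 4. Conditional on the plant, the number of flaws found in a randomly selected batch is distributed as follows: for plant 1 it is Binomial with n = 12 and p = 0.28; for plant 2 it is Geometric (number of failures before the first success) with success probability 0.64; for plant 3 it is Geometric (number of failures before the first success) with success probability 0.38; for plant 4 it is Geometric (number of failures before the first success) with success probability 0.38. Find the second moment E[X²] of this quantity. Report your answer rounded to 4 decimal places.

7.3111

For each component E[X²] = Var + (mean)², giving 1: 13.7088; 2: 1.19531; 3: 6.95568; 4: 6.95568.
Overall E[X²] = 0.3·13.7088 + 0.29·1.19531 + 0.25·6.95568 + 0.16·6.95568 = 7.31111.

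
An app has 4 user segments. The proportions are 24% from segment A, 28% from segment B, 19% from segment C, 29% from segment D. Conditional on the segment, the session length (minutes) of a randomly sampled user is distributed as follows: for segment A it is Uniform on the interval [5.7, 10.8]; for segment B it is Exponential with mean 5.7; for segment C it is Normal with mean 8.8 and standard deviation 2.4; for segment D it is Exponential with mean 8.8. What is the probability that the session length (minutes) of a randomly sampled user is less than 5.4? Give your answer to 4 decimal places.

Conditional on each segment, P(X < 5.4): A: 0; B: 0.61224; C: 0.0782902; D: 0.458621.
By total probability, P(X < 5.4) = 0.24·0 + 0.28·0.61224 + 0.19·0.0782902 + 0.29·0.458621 = 0.319303.

0.3193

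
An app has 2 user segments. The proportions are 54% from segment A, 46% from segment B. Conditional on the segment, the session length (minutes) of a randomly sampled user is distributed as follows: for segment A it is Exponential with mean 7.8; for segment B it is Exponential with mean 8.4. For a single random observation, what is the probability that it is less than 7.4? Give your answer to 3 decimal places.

0.600

Conditional on each segment, P(X < 7.4): A: 0.612763; B: 0.585612.
By total probability, P(X < 7.4) = 0.54·0.612763 + 0.46·0.585612 = 0.600273.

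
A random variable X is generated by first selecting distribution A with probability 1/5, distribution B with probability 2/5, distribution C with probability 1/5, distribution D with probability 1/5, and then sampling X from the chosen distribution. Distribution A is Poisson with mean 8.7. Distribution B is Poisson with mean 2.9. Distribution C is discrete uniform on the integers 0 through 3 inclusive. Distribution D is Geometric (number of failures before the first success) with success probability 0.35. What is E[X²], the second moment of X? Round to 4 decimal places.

23.8530

For each component E[X²] = Var + (mean)², giving A: 84.39; B: 11.31; C: 3.5; D: 8.7551.
Overall E[X²] = 0.2·84.39 + 0.4·11.31 + 0.2·3.5 + 0.2·8.7551 = 23.853.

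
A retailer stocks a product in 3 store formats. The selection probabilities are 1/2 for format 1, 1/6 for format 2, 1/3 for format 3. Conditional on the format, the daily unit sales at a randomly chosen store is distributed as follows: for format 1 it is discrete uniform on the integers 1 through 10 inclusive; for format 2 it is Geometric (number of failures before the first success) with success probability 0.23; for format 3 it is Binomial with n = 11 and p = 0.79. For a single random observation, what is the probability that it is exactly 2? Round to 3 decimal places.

0.073

Conditional on each format, P(X = 2): 1: 0.1; 2: 0.136367; 3: 2.72641e-05.
By total probability, P(X = 2) = 0.5·0.1 + 0.166667·0.136367 + 0.333333·2.72641e-05 = 0.0727369.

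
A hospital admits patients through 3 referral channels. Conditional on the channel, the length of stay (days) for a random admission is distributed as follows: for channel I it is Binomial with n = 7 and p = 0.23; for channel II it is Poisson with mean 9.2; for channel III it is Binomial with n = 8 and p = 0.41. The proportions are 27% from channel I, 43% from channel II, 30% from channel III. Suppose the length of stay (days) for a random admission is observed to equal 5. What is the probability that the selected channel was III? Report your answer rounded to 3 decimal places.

0.606

Likelihoods P(X=5 | ·): I: 0.00801383; II: 0.0554943; III: 0.133249.
Posterior ∝ prior × likelihood. Numerator for III: 0.3·0.133249 = 0.0399746.
Normalizing constant: 0.27·0.00801383 + 0.43·0.0554943 + 0.3·0.133249 = 0.0660009.
P(III | observation) = 0.0399746 / 0.0660009 = 0.605668.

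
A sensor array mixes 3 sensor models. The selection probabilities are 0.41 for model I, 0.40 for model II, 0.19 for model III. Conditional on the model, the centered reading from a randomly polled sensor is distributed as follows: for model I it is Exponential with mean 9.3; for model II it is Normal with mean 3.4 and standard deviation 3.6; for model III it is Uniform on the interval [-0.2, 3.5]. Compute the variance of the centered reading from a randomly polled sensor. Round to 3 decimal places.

Per component, I: μ=9.3, E[X²]=172.98; II: μ=3.4, E[X²]=24.52; III: μ=1.65, E[X²]=3.86333.
E[X] = 0.41·9.3 + 0.4·3.4 + 0.19·1.65 = 5.4865.
E[X²] = 0.41·172.98 + 0.4·24.52 + 0.19·3.86333 = 81.4638.
Var(X) = E[X²] − (E[X])² = 81.4638 − 30.1017 = 51.3622.

51.362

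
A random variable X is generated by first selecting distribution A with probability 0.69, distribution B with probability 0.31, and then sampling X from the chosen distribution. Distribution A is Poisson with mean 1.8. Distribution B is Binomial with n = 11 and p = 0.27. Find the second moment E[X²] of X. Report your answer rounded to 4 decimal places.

For each component E[X²] = Var + (mean)², giving A: 5.04; B: 10.989.
Overall E[X²] = 0.69·5.04 + 0.31·10.989 = 6.88419.

6.8842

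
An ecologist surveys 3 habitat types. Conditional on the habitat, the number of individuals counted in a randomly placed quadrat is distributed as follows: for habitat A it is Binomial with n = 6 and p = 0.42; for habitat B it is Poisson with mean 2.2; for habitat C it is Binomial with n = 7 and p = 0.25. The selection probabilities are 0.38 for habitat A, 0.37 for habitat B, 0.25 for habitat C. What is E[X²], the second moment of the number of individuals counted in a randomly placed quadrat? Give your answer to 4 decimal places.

For each component E[X²] = Var + (mean)², giving A: 7.812; B: 7.04; C: 4.375.
Overall E[X²] = 0.38·7.812 + 0.37·7.04 + 0.25·4.375 = 6.66711.

6.6671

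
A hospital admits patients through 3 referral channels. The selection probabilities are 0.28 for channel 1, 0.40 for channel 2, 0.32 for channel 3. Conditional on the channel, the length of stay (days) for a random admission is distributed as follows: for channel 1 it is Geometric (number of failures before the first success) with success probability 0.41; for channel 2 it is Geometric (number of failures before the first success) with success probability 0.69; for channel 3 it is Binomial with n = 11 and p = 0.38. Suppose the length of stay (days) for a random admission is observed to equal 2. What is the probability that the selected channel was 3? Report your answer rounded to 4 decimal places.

0.3410

Likelihoods P(X=2 | ·): 1: 0.142721; 2: 0.066309; 3: 0.107512.
Posterior ∝ prior × likelihood. Numerator for 3: 0.32·0.107512 = 0.0344037.
Normalizing constant: 0.28·0.142721 + 0.4·0.066309 + 0.32·0.107512 = 0.100889.
P(3 | observation) = 0.0344037 / 0.100889 = 0.341005.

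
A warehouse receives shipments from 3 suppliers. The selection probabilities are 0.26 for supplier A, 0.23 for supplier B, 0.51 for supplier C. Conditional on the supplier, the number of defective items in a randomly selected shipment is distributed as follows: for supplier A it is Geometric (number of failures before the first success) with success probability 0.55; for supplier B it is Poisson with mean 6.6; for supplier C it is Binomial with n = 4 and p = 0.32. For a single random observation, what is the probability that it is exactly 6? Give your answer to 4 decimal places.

0.0371

Conditional on each supplier, P(X = 6): A: 0.00456707; B: 0.156166; C: 0.
By total probability, P(X = 6) = 0.26·0.00456707 + 0.23·0.156166 + 0.51·0 = 0.0371057.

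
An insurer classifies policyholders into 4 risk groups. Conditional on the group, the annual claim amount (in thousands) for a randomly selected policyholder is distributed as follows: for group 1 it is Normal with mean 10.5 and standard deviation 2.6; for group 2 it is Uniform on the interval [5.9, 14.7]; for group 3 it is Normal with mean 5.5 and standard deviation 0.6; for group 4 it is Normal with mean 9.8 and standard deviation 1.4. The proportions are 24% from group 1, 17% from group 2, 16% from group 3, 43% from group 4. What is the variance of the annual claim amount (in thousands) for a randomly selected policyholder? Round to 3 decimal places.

Per component, 1: μ=10.5, E[X²]=117.01; 2: μ=10.3, E[X²]=112.543; 3: μ=5.5, E[X²]=30.61; 4: μ=9.8, E[X²]=98.
E[X] = 0.24·10.5 + 0.17·10.3 + 0.16·5.5 + 0.43·9.8 = 9.365.
E[X²] = 0.24·117.01 + 0.17·112.543 + 0.16·30.61 + 0.43·98 = 94.2524.
Var(X) = E[X²] − (E[X])² = 94.2524 − 87.7032 = 6.54914.

6.549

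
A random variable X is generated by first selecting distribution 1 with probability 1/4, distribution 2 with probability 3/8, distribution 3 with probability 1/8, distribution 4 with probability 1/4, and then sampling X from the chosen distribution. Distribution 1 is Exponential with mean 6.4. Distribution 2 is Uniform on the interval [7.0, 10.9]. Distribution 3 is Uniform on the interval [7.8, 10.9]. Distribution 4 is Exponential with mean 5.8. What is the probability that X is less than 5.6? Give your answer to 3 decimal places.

Conditional on each component, P(X < 5.6): 1: 0.583138; 2: 0; 3: 0; 4: 0.619214.
By total probability, P(X < 5.6) = 0.25·0.583138 + 0.375·0 + 0.125·0 + 0.25·0.619214 = 0.300588.

0.301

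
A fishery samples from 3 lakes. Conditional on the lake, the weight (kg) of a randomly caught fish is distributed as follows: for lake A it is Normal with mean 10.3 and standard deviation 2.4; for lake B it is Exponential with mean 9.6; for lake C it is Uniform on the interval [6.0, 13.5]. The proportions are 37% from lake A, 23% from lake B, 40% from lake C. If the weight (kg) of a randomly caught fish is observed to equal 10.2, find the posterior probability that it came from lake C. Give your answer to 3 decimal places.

Likelihoods f(10.2 | ·): A: 0.166082; B: 0.035999; C: 0.133333.
Posterior ∝ prior × likelihood. Numerator for C: 0.4·0.133333 = 0.0533333.
Normalizing constant: 0.37·0.166082 + 0.23·0.035999 + 0.4·0.133333 = 0.123063.
P(C | observation) = 0.0533333 / 0.123063 = 0.433381.

0.433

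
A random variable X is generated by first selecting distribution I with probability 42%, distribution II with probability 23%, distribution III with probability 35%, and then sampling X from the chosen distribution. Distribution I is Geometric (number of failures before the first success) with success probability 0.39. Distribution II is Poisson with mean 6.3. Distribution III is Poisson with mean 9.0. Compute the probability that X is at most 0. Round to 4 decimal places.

0.1643

Conditional on each component, P(X ≤ 0): I: 0.39; II: 0.0018363; III: 0.00012341.
By total probability, P(X ≤ 0) = 0.42·0.39 + 0.23·0.0018363 + 0.35·0.00012341 = 0.164266.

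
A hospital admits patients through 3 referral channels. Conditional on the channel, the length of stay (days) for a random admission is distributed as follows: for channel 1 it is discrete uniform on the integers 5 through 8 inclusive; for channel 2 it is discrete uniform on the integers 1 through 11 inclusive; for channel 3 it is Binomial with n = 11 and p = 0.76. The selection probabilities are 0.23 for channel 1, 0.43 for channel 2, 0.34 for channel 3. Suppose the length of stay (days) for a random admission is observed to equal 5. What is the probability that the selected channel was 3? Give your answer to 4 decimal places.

0.0730

Likelihoods P(X=5 | ·): 1: 0.25; 2: 0.0909091; 3: 0.022386.
Posterior ∝ prior × likelihood. Numerator for 3: 0.34·0.022386 = 0.00761126.
Normalizing constant: 0.23·0.25 + 0.43·0.0909091 + 0.34·0.022386 = 0.104202.
P(3 | observation) = 0.00761126 / 0.104202 = 0.0730432.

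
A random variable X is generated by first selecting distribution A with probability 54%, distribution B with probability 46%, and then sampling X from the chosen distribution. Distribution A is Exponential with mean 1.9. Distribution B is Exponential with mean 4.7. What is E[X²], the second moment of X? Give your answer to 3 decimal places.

For each component E[X²] = Var + (mean)², giving A: 7.22; B: 44.18.
Overall E[X²] = 0.54·7.22 + 0.46·44.18 = 24.2216.

24.222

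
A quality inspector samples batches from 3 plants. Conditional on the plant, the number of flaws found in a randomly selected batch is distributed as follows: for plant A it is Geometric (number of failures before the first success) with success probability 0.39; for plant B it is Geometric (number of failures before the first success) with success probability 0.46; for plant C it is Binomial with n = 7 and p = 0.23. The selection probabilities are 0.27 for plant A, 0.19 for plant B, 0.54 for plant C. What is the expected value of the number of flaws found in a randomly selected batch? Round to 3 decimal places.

1.515

Component means — A: 1.5641; B: 1.17391; C: 1.61.
E[X] = 0.27·1.5641 + 0.19·1.17391 + 0.54·1.61 = 1.51475.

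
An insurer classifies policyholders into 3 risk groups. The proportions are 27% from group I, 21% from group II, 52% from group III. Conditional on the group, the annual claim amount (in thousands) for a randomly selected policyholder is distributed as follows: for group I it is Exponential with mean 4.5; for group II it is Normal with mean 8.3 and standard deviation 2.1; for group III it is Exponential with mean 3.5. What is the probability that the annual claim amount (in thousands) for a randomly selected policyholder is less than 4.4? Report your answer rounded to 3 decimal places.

Conditional on each group, P(X < 4.4): I: 0.623854; II: 0.0316454; III: 0.715534.
By total probability, P(X < 4.4) = 0.27·0.623854 + 0.21·0.0316454 + 0.52·0.715534 = 0.547164.

0.547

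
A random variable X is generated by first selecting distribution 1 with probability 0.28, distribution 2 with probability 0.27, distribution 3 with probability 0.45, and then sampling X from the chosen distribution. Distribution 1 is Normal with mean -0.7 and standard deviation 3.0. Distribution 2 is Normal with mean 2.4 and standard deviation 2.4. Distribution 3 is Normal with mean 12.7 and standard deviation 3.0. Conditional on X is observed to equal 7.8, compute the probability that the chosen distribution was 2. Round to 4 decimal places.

Likelihoods f(7.8 | ·): 1: 0.00240203; 2: 0.0132249; 3: 0.0350339.
Posterior ∝ prior × likelihood. Numerator for 2: 0.27·0.0132249 = 0.00357071.
Normalizing constant: 0.28·0.00240203 + 0.27·0.0132249 + 0.45·0.0350339 = 0.0200085.
P(2 | observation) = 0.00357071 / 0.0200085 = 0.178459.

0.1785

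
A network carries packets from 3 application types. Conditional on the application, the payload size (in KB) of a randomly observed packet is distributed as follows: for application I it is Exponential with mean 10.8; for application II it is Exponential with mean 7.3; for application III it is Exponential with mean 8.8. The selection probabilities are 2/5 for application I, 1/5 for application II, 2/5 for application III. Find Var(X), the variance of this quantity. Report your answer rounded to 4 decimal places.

Per component, I: μ=10.8, E[X²]=233.28; II: μ=7.3, E[X²]=106.58; III: μ=8.8, E[X²]=154.88.
E[X] = 0.4·10.8 + 0.2·7.3 + 0.4·8.8 = 9.3.
E[X²] = 0.4·233.28 + 0.2·106.58 + 0.4·154.88 = 176.58.
Var(X) = E[X²] − (E[X])² = 176.58 − 86.49 = 90.09.

90.0900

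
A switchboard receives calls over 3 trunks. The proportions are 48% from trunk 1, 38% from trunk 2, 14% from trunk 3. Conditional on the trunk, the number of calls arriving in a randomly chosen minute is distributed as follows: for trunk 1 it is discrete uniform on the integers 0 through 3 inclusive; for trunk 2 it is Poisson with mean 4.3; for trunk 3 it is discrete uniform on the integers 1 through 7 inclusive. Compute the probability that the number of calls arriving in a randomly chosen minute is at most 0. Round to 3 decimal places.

0.125

Conditional on each trunk, P(X ≤ 0): 1: 0.25; 2: 0.0135686; 3: 0.
By total probability, P(X ≤ 0) = 0.48·0.25 + 0.38·0.0135686 + 0.14·0 = 0.125156.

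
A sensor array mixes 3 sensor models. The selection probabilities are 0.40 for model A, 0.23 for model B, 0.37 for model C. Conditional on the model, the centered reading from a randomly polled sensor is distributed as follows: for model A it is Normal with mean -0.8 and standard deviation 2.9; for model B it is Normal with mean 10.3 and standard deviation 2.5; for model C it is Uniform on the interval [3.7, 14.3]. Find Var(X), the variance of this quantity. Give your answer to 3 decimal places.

33.959

Per component, A: μ=-0.8, E[X²]=9.05; B: μ=10.3, E[X²]=112.34; C: μ=9, E[X²]=90.3633.
E[X] = 0.4·-0.8 + 0.23·10.3 + 0.37·9 = 5.379.
E[X²] = 0.4·9.05 + 0.23·112.34 + 0.37·90.3633 = 62.8926.
Var(X) = E[X²] − (E[X])² = 62.8926 − 28.9336 = 33.959.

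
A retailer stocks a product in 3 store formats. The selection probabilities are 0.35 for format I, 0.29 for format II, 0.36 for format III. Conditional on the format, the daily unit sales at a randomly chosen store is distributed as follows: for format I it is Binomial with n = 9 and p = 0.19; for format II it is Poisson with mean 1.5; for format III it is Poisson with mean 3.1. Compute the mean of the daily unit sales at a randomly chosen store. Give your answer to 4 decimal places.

2.1495

Component means — I: 1.71; II: 1.5; III: 3.1.
E[X] = 0.35·1.71 + 0.29·1.5 + 0.36·3.1 = 2.1495.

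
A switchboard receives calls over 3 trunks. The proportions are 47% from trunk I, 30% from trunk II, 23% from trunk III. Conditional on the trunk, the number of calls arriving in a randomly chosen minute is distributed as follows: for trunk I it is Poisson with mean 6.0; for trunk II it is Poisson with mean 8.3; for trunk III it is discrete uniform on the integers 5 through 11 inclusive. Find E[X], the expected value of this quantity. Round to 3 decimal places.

7.150

Component means — I: 6; II: 8.3; III: 8.
E[X] = 0.47·6 + 0.3·8.3 + 0.23·8 = 7.15.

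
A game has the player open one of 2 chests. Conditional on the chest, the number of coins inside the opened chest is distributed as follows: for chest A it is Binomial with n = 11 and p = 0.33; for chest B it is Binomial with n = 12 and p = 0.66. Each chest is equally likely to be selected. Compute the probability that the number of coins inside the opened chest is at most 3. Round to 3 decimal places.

0.243

Conditional on each chest, P(X ≤ 3): A: 0.482118; B: 0.00449177.
By total probability, P(X ≤ 3) = 0.5·0.482118 + 0.5·0.00449177 = 0.243305.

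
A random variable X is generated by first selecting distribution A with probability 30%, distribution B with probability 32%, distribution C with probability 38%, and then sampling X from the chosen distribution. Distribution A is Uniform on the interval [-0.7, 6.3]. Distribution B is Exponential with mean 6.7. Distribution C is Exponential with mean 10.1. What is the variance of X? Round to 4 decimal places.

63.2945

Per component, A: μ=2.8, E[X²]=11.9233; B: μ=6.7, E[X²]=89.78; C: μ=10.1, E[X²]=204.02.
E[X] = 0.3·2.8 + 0.32·6.7 + 0.38·10.1 = 6.822.
E[X²] = 0.3·11.9233 + 0.32·89.78 + 0.38·204.02 = 109.834.
Var(X) = E[X²] − (E[X])² = 109.834 − 46.5397 = 63.2945.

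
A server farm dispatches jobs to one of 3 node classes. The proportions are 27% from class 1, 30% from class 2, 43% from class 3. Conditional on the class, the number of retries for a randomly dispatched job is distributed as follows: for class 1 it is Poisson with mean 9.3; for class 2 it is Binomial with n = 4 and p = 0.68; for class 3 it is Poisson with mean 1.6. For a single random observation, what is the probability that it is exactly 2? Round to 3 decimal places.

0.197

Conditional on each class, P(X = 2): 1: 0.00395364; 2: 0.284099; 3: 0.258428.
By total probability, P(X = 2) = 0.27·0.00395364 + 0.3·0.284099 + 0.43·0.258428 = 0.197421.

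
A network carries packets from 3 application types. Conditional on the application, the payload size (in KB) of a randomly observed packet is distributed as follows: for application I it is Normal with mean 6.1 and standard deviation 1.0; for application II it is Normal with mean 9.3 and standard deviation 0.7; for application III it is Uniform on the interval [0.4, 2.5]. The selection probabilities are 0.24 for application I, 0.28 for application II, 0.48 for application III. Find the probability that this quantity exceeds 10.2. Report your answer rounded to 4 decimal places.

0.0278

Conditional on each application, P(X > 10.2): I: 2.06575e-05; II: 0.0992714; III: 0.
By total probability, P(X > 10.2) = 0.24·2.06575e-05 + 0.28·0.0992714 + 0.48·0 = 0.0278009.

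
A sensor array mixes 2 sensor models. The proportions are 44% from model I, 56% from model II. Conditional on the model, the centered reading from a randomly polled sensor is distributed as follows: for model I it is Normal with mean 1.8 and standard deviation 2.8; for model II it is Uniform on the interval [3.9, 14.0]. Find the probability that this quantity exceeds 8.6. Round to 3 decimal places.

0.303

Conditional on each model, P(X > 8.6): I: 0.00757922; II: 0.534653.
By total probability, P(X > 8.6) = 0.44·0.00757922 + 0.56·0.534653 = 0.302741.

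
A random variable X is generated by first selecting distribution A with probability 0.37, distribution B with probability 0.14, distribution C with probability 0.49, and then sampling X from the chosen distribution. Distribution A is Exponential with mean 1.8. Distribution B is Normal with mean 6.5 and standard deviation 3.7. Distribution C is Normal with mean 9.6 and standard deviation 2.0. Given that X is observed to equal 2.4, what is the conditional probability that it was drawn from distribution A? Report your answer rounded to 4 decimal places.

0.8669

Likelihoods f(2.4 | ·): A: 0.146443; B: 0.0583542; C: 0.000305951.
Posterior ∝ prior × likelihood. Numerator for A: 0.37·0.146443 = 0.0541839.
Normalizing constant: 0.37·0.146443 + 0.14·0.0583542 + 0.49·0.000305951 = 0.0625034.
P(A | observation) = 0.0541839 / 0.0625034 = 0.866895.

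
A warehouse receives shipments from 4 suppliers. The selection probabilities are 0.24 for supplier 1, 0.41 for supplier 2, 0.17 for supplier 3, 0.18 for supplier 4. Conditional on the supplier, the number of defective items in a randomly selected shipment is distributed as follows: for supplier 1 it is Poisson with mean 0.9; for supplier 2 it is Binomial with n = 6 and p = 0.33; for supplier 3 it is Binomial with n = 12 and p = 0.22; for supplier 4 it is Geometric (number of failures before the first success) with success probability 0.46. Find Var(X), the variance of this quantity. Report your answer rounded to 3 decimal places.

1.955

Per component, 1: μ=0.9, E[X²]=1.71; 2: μ=1.98, E[X²]=5.247; 3: μ=2.64, E[X²]=9.0288; 4: μ=1.17391, E[X²]=3.93006.
E[X] = 0.24·0.9 + 0.41·1.98 + 0.17·2.64 + 0.18·1.17391 = 1.6879.
E[X²] = 0.24·1.71 + 0.41·5.247 + 0.17·9.0288 + 0.18·3.93006 = 4.80398.
Var(X) = E[X²] − (E[X])² = 4.80398 − 2.84902 = 1.95496.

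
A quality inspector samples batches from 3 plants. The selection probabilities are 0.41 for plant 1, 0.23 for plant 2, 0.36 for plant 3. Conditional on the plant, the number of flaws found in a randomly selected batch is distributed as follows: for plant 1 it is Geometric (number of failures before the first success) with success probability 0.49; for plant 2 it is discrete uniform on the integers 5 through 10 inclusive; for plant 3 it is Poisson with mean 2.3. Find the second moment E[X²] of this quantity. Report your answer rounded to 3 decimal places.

For each component E[X²] = Var + (mean)², giving 1: 3.20741; 2: 59.1667; 3: 7.59.
Overall E[X²] = 0.41·3.20741 + 0.23·59.1667 + 0.36·7.59 = 17.6558.

17.656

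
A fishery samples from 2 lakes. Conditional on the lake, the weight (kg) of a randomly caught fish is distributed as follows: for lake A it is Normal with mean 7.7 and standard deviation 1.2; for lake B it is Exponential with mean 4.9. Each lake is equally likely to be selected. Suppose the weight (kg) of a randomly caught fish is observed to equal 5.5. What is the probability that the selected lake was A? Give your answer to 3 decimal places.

Likelihoods f(5.5 | ·): A: 0.061926; B: 0.0664248.
Posterior ∝ prior × likelihood. Numerator for A: 0.5·0.061926 = 0.030963.
Normalizing constant: 0.5·0.061926 + 0.5·0.0664248 = 0.0641754.
P(A | observation) = 0.030963 / 0.0641754 = 0.482474.

0.482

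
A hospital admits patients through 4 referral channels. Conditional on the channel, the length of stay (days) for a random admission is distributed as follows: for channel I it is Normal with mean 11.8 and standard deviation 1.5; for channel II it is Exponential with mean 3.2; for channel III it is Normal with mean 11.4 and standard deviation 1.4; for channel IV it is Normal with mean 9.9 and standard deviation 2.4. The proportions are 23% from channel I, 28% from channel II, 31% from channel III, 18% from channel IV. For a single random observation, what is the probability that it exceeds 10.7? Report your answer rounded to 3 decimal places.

Conditional on each channel, P(X > 10.7): I: 0.768322; II: 0.0353043; III: 0.691462; IV: 0.369441.
By total probability, P(X > 10.7) = 0.23·0.768322 + 0.28·0.0353043 + 0.31·0.691462 + 0.18·0.369441 = 0.467452.

0.467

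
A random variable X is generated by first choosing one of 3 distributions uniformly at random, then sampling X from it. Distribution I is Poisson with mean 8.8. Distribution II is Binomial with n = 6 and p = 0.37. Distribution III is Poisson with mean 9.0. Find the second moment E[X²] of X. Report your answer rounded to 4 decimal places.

For each component E[X²] = Var + (mean)², giving I: 86.24; II: 6.327; III: 90.
Overall E[X²] = 0.333333·86.24 + 0.333333·6.327 + 0.333333·90 = 60.8557.

60.8557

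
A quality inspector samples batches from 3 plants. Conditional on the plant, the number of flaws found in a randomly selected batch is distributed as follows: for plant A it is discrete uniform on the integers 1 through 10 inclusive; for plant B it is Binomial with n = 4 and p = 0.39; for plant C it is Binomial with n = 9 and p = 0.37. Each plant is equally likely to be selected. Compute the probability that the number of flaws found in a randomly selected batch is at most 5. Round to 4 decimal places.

0.8101

Conditional on each plant, P(X ≤ 5): A: 0.5; B: 1; C: 0.930424.
By total probability, P(X ≤ 5) = 0.333333·0.5 + 0.333333·1 + 0.333333·0.930424 = 0.810141.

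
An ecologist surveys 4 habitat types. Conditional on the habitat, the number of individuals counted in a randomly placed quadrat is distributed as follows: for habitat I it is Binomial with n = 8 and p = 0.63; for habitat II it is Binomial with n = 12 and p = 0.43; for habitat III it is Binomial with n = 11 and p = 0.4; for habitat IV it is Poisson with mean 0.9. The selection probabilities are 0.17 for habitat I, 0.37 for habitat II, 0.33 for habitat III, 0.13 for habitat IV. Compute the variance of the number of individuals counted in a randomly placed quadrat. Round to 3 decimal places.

Per component, I: μ=5.04, E[X²]=27.2664; II: μ=5.16, E[X²]=29.5668; III: μ=4.4, E[X²]=22; IV: μ=0.9, E[X²]=1.71.
E[X] = 0.17·5.04 + 0.37·5.16 + 0.33·4.4 + 0.13·0.9 = 4.335.
E[X²] = 0.17·27.2664 + 0.37·29.5668 + 0.33·22 + 0.13·1.71 = 23.0573.
Var(X) = E[X²] − (E[X])² = 23.0573 − 18.7922 = 4.26508.

4.265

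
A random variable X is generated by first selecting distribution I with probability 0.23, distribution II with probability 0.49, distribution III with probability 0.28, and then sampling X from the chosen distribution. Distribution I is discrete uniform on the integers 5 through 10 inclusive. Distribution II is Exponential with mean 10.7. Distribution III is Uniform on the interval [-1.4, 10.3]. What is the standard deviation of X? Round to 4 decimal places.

8.1901

Per component, I: μ=7.5, E[X²]=59.1667; II: μ=10.7, E[X²]=228.98; III: μ=4.45, E[X²]=31.21.
E[X] = 0.23·7.5 + 0.49·10.7 + 0.28·4.45 = 8.214.
E[X²] = 0.23·59.1667 + 0.49·228.98 + 0.28·31.21 = 134.547.
Var(X) = E[X²] − (E[X])² = 134.547 − 67.4698 = 67.0775.
SD(X) = √67.0775 = 8.19009.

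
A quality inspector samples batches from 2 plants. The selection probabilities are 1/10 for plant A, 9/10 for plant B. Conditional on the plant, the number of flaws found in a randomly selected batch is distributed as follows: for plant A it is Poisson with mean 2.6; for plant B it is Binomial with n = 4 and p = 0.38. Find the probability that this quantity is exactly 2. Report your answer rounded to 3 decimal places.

0.325

Conditional on each plant, P(X = 2): A: 0.251045; B: 0.333044.
By total probability, P(X = 2) = 0.1·0.251045 + 0.9·0.333044 = 0.324844.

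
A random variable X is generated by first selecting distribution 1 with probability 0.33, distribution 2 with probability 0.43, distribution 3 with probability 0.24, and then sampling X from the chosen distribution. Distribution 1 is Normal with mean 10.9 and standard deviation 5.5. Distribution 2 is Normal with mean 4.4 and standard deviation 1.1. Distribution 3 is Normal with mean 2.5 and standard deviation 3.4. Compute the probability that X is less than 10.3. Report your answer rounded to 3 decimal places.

0.818

Conditional on each component, P(X < 10.3): 1: 0.456565; 2: 1; 3: 0.989108.
By total probability, P(X < 10.3) = 0.33·0.456565 + 0.43·1 + 0.24·0.989108 = 0.818052.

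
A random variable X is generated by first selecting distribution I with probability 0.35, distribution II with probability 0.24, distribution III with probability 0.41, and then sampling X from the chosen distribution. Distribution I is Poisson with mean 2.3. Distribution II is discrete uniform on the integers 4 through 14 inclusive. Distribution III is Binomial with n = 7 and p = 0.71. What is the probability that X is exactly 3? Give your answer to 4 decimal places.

0.1075

Conditional on each component, P(X = 3): I: 0.203308; II: 0; III: 0.0886003.
By total probability, P(X = 3) = 0.35·0.203308 + 0.24·0 + 0.41·0.0886003 = 0.107484.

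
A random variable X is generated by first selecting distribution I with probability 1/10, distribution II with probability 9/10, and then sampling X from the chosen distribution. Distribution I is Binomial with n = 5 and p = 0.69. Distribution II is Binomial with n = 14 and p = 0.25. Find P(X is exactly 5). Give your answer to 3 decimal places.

0.148

Conditional on each component, P(X = 5): I: 0.156403; II: 0.146796.
By total probability, P(X = 5) = 0.1·0.156403 + 0.9·0.146796 = 0.147757.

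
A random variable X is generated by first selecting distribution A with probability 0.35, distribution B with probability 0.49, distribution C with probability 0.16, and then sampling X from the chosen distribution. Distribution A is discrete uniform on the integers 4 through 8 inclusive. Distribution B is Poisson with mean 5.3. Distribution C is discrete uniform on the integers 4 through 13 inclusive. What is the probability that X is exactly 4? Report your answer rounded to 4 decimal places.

0.1664

Conditional on each component, P(X = 4): A: 0.2; B: 0.164109; C: 0.1.
By total probability, P(X = 4) = 0.35·0.2 + 0.49·0.164109 + 0.16·0.1 = 0.166413.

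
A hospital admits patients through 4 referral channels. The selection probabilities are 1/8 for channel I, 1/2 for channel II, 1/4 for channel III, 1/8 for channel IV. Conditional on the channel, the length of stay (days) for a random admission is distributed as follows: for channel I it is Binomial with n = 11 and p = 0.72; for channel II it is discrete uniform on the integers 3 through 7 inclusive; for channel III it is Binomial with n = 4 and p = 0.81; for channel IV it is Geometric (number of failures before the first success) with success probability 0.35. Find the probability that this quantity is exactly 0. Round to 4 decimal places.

0.0441

Conditional on each channel, P(X = 0): I: 8.29351e-07; II: 0; III: 0.00130321; IV: 0.35.
By total probability, P(X = 0) = 0.125·8.29351e-07 + 0.5·0 + 0.25·0.00130321 + 0.125·0.35 = 0.0440759.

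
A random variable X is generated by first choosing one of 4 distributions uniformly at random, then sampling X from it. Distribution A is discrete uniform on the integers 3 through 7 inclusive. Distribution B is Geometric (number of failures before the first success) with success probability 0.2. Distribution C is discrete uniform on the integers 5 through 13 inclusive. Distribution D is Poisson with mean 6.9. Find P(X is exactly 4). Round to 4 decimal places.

0.0943

Conditional on each component, P(X = 4): A: 0.2; B: 0.08192; C: 0; D: 0.0951816.
By total probability, P(X = 4) = 0.25·0.2 + 0.25·0.08192 + 0.25·0 + 0.25·0.0951816 = 0.0942754.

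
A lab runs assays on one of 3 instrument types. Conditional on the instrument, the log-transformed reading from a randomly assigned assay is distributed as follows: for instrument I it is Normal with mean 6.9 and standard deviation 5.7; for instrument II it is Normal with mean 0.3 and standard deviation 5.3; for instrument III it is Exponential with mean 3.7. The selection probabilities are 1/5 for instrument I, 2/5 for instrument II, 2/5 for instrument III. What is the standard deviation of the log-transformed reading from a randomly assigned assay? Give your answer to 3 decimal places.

Per component, I: μ=6.9, E[X²]=80.1; II: μ=0.3, E[X²]=28.18; III: μ=3.7, E[X²]=27.38.
E[X] = 0.2·6.9 + 0.4·0.3 + 0.4·3.7 = 2.98.
E[X²] = 0.2·80.1 + 0.4·28.18 + 0.4·27.38 = 38.244.
Var(X) = E[X²] − (E[X])² = 38.244 − 8.8804 = 29.3636.
SD(X) = √29.3636 = 5.41882.

5.419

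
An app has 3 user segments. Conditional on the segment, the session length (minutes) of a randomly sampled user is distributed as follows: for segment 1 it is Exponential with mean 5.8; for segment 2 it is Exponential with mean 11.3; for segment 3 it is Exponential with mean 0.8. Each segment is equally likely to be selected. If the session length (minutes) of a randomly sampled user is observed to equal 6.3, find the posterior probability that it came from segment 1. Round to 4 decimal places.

0.5322

Likelihoods f(6.3 | ·): 1: 0.0581887; 2: 0.0506749; 3: 0.000475161.
Posterior ∝ prior × likelihood. Numerator for 1: 0.333333·0.0581887 = 0.0193962.
Normalizing constant: 0.333333·0.0581887 + 0.333333·0.0506749 + 0.333333·0.000475161 = 0.0364462.
P(1 | observation) = 0.0193962 / 0.0364462 = 0.532187.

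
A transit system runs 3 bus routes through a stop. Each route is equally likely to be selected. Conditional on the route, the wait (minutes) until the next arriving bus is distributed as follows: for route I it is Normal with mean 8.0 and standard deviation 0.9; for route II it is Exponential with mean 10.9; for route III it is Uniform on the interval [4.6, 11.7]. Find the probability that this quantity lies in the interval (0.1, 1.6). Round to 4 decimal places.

0.0425

Conditional on each route, P(0.1 < X < 1.6): I: 5.7554e-13; II: 0.127391; III: 0.
By total probability, P(0.1 < X < 1.6) = 0.333333·5.7554e-13 + 0.333333·0.127391 + 0.333333·0 = 0.0424638.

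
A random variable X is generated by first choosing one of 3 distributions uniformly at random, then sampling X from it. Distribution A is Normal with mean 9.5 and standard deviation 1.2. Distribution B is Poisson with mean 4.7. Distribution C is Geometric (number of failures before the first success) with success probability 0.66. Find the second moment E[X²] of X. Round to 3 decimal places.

39.842

For each component E[X²] = Var + (mean)², giving A: 91.69; B: 26.79; C: 1.04591.
Overall E[X²] = 0.333333·91.69 + 0.333333·26.79 + 0.333333·1.04591 = 39.842.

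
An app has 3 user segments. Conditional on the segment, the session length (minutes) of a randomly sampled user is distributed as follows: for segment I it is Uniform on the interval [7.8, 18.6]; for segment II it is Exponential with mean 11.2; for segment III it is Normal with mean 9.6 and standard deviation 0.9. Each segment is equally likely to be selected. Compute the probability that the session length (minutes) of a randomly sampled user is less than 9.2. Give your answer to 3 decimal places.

Conditional on each segment, P(X < 9.2): I: 0.12963; II: 0.560197; III: 0.328361.
By total probability, P(X < 9.2) = 0.333333·0.12963 + 0.333333·0.560197 + 0.333333·0.328361 = 0.339396.

0.339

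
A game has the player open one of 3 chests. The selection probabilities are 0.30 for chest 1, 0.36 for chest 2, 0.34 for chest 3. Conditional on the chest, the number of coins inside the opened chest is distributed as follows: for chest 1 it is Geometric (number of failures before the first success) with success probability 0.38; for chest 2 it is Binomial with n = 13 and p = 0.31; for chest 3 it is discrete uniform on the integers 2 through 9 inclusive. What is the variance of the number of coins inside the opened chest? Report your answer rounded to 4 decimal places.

Per component, 1: μ=1.63158, E[X²]=6.95568; 2: μ=4.03, E[X²]=19.0216; 3: μ=5.5, E[X²]=35.5.
E[X] = 0.3·1.63158 + 0.36·4.03 + 0.34·5.5 = 3.81027.
E[X²] = 0.3·6.95568 + 0.36·19.0216 + 0.34·35.5 = 21.0045.
Var(X) = E[X²] − (E[X])² = 21.0045 − 14.5182 = 6.48629.

6.4863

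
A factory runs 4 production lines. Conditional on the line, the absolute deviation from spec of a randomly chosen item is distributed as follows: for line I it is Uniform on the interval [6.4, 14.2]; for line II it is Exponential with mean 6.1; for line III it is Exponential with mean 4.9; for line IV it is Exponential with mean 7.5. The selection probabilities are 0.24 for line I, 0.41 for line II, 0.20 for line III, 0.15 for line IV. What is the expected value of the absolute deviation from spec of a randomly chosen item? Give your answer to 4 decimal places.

Component means — I: 10.3; II: 6.1; III: 4.9; IV: 7.5.
E[X] = 0.24·10.3 + 0.41·6.1 + 0.2·4.9 + 0.15·7.5 = 7.078.

7.0780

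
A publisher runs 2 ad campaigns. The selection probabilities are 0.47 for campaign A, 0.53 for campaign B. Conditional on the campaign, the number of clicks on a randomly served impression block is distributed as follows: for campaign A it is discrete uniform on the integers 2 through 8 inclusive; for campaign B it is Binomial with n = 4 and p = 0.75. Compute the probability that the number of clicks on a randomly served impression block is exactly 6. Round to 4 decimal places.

0.0671

Conditional on each campaign, P(X = 6): A: 0.142857; B: 0.
By total probability, P(X = 6) = 0.47·0.142857 + 0.53·0 = 0.0671429.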